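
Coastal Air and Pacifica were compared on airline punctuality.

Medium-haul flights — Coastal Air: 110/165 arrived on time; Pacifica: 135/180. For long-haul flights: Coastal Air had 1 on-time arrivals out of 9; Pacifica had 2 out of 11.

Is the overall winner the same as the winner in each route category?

Medium-haul: Coastal Air 110/165 = 66.7%, Pacifica 135/180 = 75.0% → Pacifica
Long-haul: Coastal Air 1/9 = 11.1%, Pacifica 2/11 = 18.2% → Pacifica
Overall: Coastal Air 111/174 = 63.8%, Pacifica 137/191 = 71.7% → Pacifica
Pacifica wins overall and in every route group — no reversal.

Yes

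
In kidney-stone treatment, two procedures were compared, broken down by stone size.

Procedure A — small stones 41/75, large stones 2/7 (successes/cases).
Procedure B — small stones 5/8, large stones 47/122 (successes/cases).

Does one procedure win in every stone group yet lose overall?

Small stones: Procedure A 41/75 = 54.7%, Procedure B 5/8 = 62.5% → Procedure B
Large stones: Procedure A 2/7 = 28.6%, Procedure B 47/122 = 38.5% → Procedure B
Overall: Procedure A 43/82 = 52.4%, Procedure B 52/130 = 40.0% → Procedure A
Procedure B wins each stone group but Procedure A wins overall — the comparison reverses. Procedure B's cases skew toward large stones, which has a lower base rate.

Yes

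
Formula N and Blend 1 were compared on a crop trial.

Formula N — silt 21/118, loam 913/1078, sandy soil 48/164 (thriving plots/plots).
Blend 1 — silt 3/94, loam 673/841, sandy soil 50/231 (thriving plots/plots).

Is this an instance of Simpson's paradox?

No

Silt: Formula N 21/118 = 17.8%, Blend 1 3/94 = 3.2% → Formula N
Loam: Formula N 913/1078 = 84.7%, Blend 1 673/841 = 80.0% → Formula N
Sandy soil: Formula N 48/164 = 29.3%, Blend 1 50/231 = 21.6% → Formula N
Overall: Formula N 982/1360 = 72.2%, Blend 1 726/1166 = 62.3% → Formula N
Formula N wins overall and in every soil group — no reversal.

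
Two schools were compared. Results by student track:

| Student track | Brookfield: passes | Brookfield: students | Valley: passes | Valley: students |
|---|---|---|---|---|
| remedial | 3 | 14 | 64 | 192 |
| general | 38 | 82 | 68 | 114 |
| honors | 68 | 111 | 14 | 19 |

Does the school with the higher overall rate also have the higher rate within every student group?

Remedial: Brookfield 3/14 = 21.4%, Valley 64/192 = 33.3% → Valley
General: Brookfield 38/82 = 46.3%, Valley 68/114 = 59.6% → Valley
Honors: Brookfield 68/111 = 61.3%, Valley 14/19 = 73.7% → Valley
Overall: Brookfield 109/207 = 52.7%, Valley 146/325 = 44.9% → Brookfield
Valley wins each student group but Brookfield wins overall — the comparison reverses. Valley's students skew toward remedial, which has a lower base rate.

No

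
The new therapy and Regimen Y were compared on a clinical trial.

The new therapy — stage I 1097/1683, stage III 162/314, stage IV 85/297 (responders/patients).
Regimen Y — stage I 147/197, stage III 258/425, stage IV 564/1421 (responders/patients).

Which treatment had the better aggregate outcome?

Stage I: the new therapy 1097/1683 = 65.2%, Regimen Y 147/197 = 74.6% → Regimen Y
Stage III: the new therapy 162/314 = 51.6%, Regimen Y 258/425 = 60.7% → Regimen Y
Stage IV: the new therapy 85/297 = 28.6%, Regimen Y 564/1421 = 39.7% → Regimen Y
Overall: the new therapy 1344/2294 = 58.6%, Regimen Y 969/2043 = 47.4% → the new therapy
(Regimen Y wins every disease group but the new therapy wins overall — Regimen Y's patients skew toward the low-rate stage IV group.)

the new therapy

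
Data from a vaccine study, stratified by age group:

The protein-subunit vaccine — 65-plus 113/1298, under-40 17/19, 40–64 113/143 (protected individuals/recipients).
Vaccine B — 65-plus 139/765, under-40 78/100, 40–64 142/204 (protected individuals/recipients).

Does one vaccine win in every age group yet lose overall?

No

65-plus: the protein-subunit vaccine 113/1298 = 8.7%, Vaccine B 139/765 = 18.2% → Vaccine B
Under-40: the protein-subunit vaccine 17/19 = 89.5%, Vaccine B 78/100 = 78.0% → the protein-subunit vaccine
40–64: the protein-subunit vaccine 113/143 = 79.0%, Vaccine B 142/204 = 69.6% → the protein-subunit vaccine
Overall: the protein-subunit vaccine 243/1460 = 16.6%, Vaccine B 359/1069 = 33.6% → Vaccine B
Neither sweeps: the protein-subunit vaccine wins 2 of 3 groups, Vaccine B wins 1. Vaccine B wins overall but not every group — no Simpson reversal.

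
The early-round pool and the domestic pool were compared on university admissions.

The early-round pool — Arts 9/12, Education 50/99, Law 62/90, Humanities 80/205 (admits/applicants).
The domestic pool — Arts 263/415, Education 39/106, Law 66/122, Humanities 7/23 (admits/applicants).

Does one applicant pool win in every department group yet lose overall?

Arts: the early-round pool 9/12 = 75.0%, the domestic pool 263/415 = 63.4% → the early-round pool
Education: the early-round pool 50/99 = 50.5%, the domestic pool 39/106 = 36.8% → the early-round pool
Law: the early-round pool 62/90 = 68.9%, the domestic pool 66/122 = 54.1% → the early-round pool
Humanities: the early-round pool 80/205 = 39.0%, the domestic pool 7/23 = 30.4% → the early-round pool
Overall: the early-round pool 201/406 = 49.5%, the domestic pool 375/666 = 56.3% → the domestic pool
The early-round pool wins each department group but the domestic pool wins overall — the comparison reverses. The early-round pool's applicants skew toward Humanities, which has a lower base rate.

Yes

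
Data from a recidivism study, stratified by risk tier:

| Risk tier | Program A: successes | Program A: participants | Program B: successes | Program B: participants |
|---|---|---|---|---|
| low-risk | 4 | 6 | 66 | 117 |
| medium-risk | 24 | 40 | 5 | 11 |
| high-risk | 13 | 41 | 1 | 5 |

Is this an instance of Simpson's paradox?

Low-risk: Program A 4/6 = 66.7%, Program B 66/117 = 56.4% → Program A
Medium-risk: Program A 24/40 = 60.0%, Program B 5/11 = 45.5% → Program A
High-risk: Program A 13/41 = 31.7%, Program B 1/5 = 20.0% → Program A
Overall: Program A 41/87 = 47.1%, Program B 72/133 = 54.1% → Program B
Program A wins each risk group but Program B wins overall — the comparison reverses. Program A's participants skew toward high-risk, which has a lower base rate.

Yes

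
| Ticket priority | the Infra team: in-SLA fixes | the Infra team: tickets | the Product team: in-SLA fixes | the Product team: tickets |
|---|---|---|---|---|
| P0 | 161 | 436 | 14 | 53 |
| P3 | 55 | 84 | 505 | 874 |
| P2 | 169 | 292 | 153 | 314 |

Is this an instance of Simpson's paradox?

P0: the Infra team 161/436 = 36.9%, the Product team 14/53 = 26.4% → the Infra team
P3: the Infra team 55/84 = 65.5%, the Product team 505/874 = 57.8% → the Infra team
P2: the Infra team 169/292 = 57.9%, the Product team 153/314 = 48.7% → the Infra team
Overall: the Infra team 385/812 = 47.4%, the Product team 672/1241 = 54.1% → the Product team
The Infra team wins each ticket group but the Product team wins overall — the comparison reverses. The Infra team's tickets skew toward P0, which has a lower base rate.

Yes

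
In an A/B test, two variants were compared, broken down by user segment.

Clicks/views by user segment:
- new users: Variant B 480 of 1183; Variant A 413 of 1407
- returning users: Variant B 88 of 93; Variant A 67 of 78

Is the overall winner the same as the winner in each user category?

New users: Variant B 480/1183 = 40.6%, Variant A 413/1407 = 29.4% → Variant B
Returning users: Variant B 88/93 = 94.6%, Variant A 67/78 = 85.9% → Variant B
Overall: Variant B 568/1276 = 44.5%, Variant A 480/1485 = 32.3% → Variant B
Variant B wins overall and in every user group — no reversal.

Yes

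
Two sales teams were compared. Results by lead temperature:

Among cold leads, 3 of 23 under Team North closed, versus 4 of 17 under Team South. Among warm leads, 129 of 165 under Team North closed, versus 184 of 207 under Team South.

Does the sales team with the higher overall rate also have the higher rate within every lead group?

Yes

Cold: Team North 3/23 = 13.0%, Team South 4/17 = 23.5% → Team South
Warm: Team North 129/165 = 78.2%, Team South 184/207 = 88.9% → Team South
Overall: Team North 132/188 = 70.2%, Team South 188/224 = 83.9% → Team South
Team South wins overall and in every lead group — no reversal.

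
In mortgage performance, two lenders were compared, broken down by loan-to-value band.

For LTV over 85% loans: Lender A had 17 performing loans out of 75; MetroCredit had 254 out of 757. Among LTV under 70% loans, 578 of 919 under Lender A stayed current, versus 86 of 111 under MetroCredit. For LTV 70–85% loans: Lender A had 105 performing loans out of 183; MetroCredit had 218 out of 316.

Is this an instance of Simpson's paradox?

Yes

LTV over 85%: Lender A 17/75 = 22.7%, MetroCredit 254/757 = 33.6% → MetroCredit
LTV under 70%: Lender A 578/919 = 62.9%, MetroCredit 86/111 = 77.5% → MetroCredit
LTV 70–85%: Lender A 105/183 = 57.4%, MetroCredit 218/316 = 69.0% → MetroCredit
Overall: Lender A 700/1177 = 59.5%, MetroCredit 558/1184 = 47.1% → Lender A
MetroCredit wins each loan-to-value group but Lender A wins overall — the comparison reverses. MetroCredit's loans skew toward LTV over 85%, which has a lower base rate.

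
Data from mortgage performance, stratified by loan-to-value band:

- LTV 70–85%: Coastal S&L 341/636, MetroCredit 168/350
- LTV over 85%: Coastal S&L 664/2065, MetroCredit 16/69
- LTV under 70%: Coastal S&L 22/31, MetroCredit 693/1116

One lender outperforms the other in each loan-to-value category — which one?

LTV 70–85%: Coastal S&L 341/636 = 53.6%, MetroCredit 168/350 = 48.0% → Coastal S&L
LTV over 85%: Coastal S&L 664/2065 = 32.2%, MetroCredit 16/69 = 23.2% → Coastal S&L
LTV under 70%: Coastal S&L 22/31 = 71.0%, MetroCredit 693/1116 = 62.1% → Coastal S&L
Coastal S&L has the higher rate in all 3 groups.

Coastal S&L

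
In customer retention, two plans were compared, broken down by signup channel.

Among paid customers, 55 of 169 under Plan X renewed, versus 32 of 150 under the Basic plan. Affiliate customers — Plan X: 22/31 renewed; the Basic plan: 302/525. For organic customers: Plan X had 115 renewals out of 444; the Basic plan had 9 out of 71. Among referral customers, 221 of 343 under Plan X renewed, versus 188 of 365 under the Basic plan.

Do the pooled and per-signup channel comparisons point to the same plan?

Paid: Plan X 55/169 = 32.5%, the Basic plan 32/150 = 21.3% → Plan X
Affiliate: Plan X 22/31 = 71.0%, the Basic plan 302/525 = 57.5% → Plan X
Organic: Plan X 115/444 = 25.9%, the Basic plan 9/71 = 12.7% → Plan X
Referral: Plan X 221/343 = 64.4%, the Basic plan 188/365 = 51.5% → Plan X
Overall: Plan X 413/987 = 41.8%, the Basic plan 531/1111 = 47.8% → the Basic plan
Plan X wins each signup group but the Basic plan wins overall — the comparison reverses. Plan X's customers skew toward organic, which has a lower base rate.

No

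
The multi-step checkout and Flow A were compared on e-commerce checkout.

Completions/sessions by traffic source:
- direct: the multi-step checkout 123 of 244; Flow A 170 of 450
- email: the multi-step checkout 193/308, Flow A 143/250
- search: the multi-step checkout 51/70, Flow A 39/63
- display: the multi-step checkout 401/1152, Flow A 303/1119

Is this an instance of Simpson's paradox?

Direct: the multi-step checkout 123/244 = 50.4%, Flow A 170/450 = 37.8% → the multi-step checkout
Email: the multi-step checkout 193/308 = 62.7%, Flow A 143/250 = 57.2% → the multi-step checkout
Search: the multi-step checkout 51/70 = 72.9%, Flow A 39/63 = 61.9% → the multi-step checkout
Display: the multi-step checkout 401/1152 = 34.8%, Flow A 303/1119 = 27.1% → the multi-step checkout
Overall: the multi-step checkout 768/1774 = 43.3%, Flow A 655/1882 = 34.8% → the multi-step checkout
The multi-step checkout wins overall and in every traffic group — no reversal.

No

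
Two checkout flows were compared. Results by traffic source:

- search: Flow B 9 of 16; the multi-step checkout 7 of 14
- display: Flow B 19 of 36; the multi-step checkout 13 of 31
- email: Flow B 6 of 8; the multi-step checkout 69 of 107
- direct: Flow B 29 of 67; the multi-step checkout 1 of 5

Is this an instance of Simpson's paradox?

Search: Flow B 9/16 = 56.2%, the multi-step checkout 7/14 = 50.0% → Flow B
Display: Flow B 19/36 = 52.8%, the multi-step checkout 13/31 = 41.9% → Flow B
Email: Flow B 6/8 = 75.0%, the multi-step checkout 69/107 = 64.5% → Flow B
Direct: Flow B 29/67 = 43.3%, the multi-step checkout 1/5 = 20.0% → Flow B
Overall: Flow B 63/127 = 49.6%, the multi-step checkout 90/157 = 57.3% → the multi-step checkout
Flow B wins each traffic group but the multi-step checkout wins overall — the comparison reverses. Flow B's sessions skew toward direct, which has a lower base rate.

Yes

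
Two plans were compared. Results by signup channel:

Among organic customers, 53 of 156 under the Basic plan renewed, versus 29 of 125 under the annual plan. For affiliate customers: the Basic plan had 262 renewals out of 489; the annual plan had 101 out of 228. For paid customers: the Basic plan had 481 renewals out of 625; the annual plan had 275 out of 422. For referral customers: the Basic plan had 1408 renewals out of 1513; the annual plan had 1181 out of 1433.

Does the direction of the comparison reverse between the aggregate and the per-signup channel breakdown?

No

Organic: the Basic plan 53/156 = 34.0%, the annual plan 29/125 = 23.2% → the Basic plan
Affiliate: the Basic plan 262/489 = 53.6%, the annual plan 101/228 = 44.3% → the Basic plan
Paid: the Basic plan 481/625 = 77.0%, the annual plan 275/422 = 65.2% → the Basic plan
Referral: the Basic plan 1408/1513 = 93.1%, the annual plan 1181/1433 = 82.4% → the Basic plan
Overall: the Basic plan 2204/2783 = 79.2%, the annual plan 1586/2208 = 71.8% → the Basic plan
The Basic plan wins overall and in every signup group — no reversal.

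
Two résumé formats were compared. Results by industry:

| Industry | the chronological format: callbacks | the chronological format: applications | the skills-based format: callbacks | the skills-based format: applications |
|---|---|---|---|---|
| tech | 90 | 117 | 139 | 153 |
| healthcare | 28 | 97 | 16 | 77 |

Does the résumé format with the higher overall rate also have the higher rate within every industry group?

No

Tech: the chronological format 90/117 = 76.9%, the skills-based format 139/153 = 90.8% → the skills-based format
Healthcare: the chronological format 28/97 = 28.9%, the skills-based format 16/77 = 20.8% → the chronological format
Overall: the chronological format 118/214 = 55.1%, the skills-based format 155/230 = 67.4% → the skills-based format
Neither sweeps: the chronological format wins 1 of 2 groups, the skills-based format wins 1. The skills-based format wins overall but not every group — no Simpson reversal.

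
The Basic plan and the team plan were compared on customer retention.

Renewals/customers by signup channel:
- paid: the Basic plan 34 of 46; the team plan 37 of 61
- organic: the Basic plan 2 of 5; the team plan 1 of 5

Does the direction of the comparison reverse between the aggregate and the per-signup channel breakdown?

No

Paid: the Basic plan 34/46 = 73.9%, the team plan 37/61 = 60.7% → the Basic plan
Organic: the Basic plan 2/5 = 40.0%, the team plan 1/5 = 20.0% → the Basic plan
Overall: the Basic plan 36/51 = 70.6%, the team plan 38/66 = 57.6% → the Basic plan
The Basic plan wins overall and in every signup group — no reversal.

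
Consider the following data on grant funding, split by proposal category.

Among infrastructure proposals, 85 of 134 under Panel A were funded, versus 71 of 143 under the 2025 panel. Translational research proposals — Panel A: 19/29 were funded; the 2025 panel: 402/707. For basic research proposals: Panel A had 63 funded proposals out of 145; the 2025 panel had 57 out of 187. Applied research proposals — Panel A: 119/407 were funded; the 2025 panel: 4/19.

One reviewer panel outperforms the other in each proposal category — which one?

Infrastructure: Panel A 85/134 = 63.4%, the 2025 panel 71/143 = 49.7% → Panel A
Translational research: Panel A 19/29 = 65.5%, the 2025 panel 402/707 = 56.9% → Panel A
Basic research: Panel A 63/145 = 43.4%, the 2025 panel 57/187 = 30.5% → Panel A
Applied research: Panel A 119/407 = 29.2%, the 2025 panel 4/19 = 21.1% → Panel A
Panel A has the higher rate in all 4 groups.

Panel A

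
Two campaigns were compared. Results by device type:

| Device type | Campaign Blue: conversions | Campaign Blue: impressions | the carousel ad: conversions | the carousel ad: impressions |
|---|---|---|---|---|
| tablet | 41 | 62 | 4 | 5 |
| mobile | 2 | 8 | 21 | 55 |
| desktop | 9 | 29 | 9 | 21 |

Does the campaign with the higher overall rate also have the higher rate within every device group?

Tablet: Campaign Blue 41/62 = 66.1%, the carousel ad 4/5 = 80.0% → the carousel ad
Mobile: Campaign Blue 2/8 = 25.0%, the carousel ad 21/55 = 38.2% → the carousel ad
Desktop: Campaign Blue 9/29 = 31.0%, the carousel ad 9/21 = 42.9% → the carousel ad
Overall: Campaign Blue 52/99 = 52.5%, the carousel ad 34/81 = 42.0% → Campaign Blue
The carousel ad wins each device group but Campaign Blue wins overall — the comparison reverses. The carousel ad's impressions skew toward mobile, which has a lower base rate.

No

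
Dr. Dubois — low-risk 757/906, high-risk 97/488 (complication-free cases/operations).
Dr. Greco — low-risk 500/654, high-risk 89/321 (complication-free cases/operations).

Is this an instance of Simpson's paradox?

No

Low-risk: Dr. Dubois 757/906 = 83.6%, Dr. Greco 500/654 = 76.5% → Dr. Dubois
High-risk: Dr. Dubois 97/488 = 19.9%, Dr. Greco 89/321 = 27.7% → Dr. Greco
Overall: Dr. Dubois 854/1394 = 61.3%, Dr. Greco 589/975 = 60.4% → Dr. Dubois
Neither sweeps: Dr. Dubois wins 1 of 2 groups, Dr. Greco wins 1. Dr. Dubois wins overall but not every group — no Simpson reversal.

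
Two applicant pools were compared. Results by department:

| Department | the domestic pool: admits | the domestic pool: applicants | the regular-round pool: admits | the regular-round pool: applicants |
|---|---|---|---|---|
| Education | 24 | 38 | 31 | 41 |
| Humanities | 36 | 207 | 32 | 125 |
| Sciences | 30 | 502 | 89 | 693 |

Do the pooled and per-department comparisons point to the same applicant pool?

Education: the domestic pool 24/38 = 63.2%, the regular-round pool 31/41 = 75.6% → the regular-round pool
Humanities: the domestic pool 36/207 = 17.4%, the regular-round pool 32/125 = 25.6% → the regular-round pool
Sciences: the domestic pool 30/502 = 6.0%, the regular-round pool 89/693 = 12.8% → the regular-round pool
Overall: the domestic pool 90/747 = 12.0%, the regular-round pool 152/859 = 17.7% → the regular-round pool
The regular-round pool wins overall and in every department group — no reversal.

Yes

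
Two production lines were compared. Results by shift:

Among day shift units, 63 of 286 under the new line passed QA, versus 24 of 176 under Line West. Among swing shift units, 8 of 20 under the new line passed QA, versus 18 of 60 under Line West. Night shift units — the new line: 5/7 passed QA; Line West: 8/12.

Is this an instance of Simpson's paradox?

Day shift: the new line 63/286 = 22.0%, Line West 24/176 = 13.6% → the new line
Swing shift: the new line 8/20 = 40.0%, Line West 18/60 = 30.0% → the new line
Night shift: the new line 5/7 = 71.4%, Line West 8/12 = 66.7% → the new line
Overall: the new line 76/313 = 24.3%, Line West 50/248 = 20.2% → the new line
The new line wins overall and in every shift group — no reversal.

No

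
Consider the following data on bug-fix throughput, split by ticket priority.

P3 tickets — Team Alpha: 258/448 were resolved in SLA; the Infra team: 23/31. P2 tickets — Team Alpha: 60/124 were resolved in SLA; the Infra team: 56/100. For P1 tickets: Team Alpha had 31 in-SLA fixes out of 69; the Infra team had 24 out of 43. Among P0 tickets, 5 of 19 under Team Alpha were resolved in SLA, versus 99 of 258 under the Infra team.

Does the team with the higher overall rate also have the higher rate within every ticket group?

P3: Team Alpha 258/448 = 57.6%, the Infra team 23/31 = 74.2% → the Infra team
P2: Team Alpha 60/124 = 48.4%, the Infra team 56/100 = 56.0% → the Infra team
P1: Team Alpha 31/69 = 44.9%, the Infra team 24/43 = 55.8% → the Infra team
P0: Team Alpha 5/19 = 26.3%, the Infra team 99/258 = 38.4% → the Infra team
Overall: Team Alpha 354/660 = 53.6%, the Infra team 202/432 = 46.8% → Team Alpha
The Infra team wins each ticket group but Team Alpha wins overall — the comparison reverses. The Infra team's tickets skew toward P0, which has a lower base rate.

No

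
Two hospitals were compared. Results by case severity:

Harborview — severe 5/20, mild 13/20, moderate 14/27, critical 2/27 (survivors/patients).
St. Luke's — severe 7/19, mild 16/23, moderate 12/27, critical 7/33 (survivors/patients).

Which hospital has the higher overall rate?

Severe: Harborview 5/20 = 25.0%, St. Luke's 7/19 = 36.8% → St. Luke's
Mild: Harborview 13/20 = 65.0%, St. Luke's 16/23 = 69.6% → St. Luke's
Moderate: Harborview 14/27 = 51.9%, St. Luke's 12/27 = 44.4% → Harborview
Critical: Harborview 2/27 = 7.4%, St. Luke's 7/33 = 21.2% → St. Luke's
Overall: Harborview 34/94 = 36.2%, St. Luke's 42/102 = 41.2% → St. Luke's
(Neither sweeps every case group, but St. Luke's has the higher pooled rate.)

St. Luke's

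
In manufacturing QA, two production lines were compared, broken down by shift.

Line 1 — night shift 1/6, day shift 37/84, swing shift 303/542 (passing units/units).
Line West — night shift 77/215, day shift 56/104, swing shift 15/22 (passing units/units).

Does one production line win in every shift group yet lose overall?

Yes

Night shift: Line 1 1/6 = 16.7%, Line West 77/215 = 35.8% → Line West
Day shift: Line 1 37/84 = 44.0%, Line West 56/104 = 53.8% → Line West
Swing shift: Line 1 303/542 = 55.9%, Line West 15/22 = 68.2% → Line West
Overall: Line 1 341/632 = 54.0%, Line West 148/341 = 43.4% → Line 1
Line West wins each shift group but Line 1 wins overall — the comparison reverses. Line West's units skew toward night shift, which has a lower base rate.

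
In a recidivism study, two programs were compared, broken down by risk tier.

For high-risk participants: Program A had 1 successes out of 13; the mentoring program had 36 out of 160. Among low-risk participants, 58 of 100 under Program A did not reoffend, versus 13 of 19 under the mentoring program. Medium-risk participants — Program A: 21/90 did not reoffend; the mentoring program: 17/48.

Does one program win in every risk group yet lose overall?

Yes

High-risk: Program A 1/13 = 7.7%, the mentoring program 36/160 = 22.5% → the mentoring program
Low-risk: Program A 58/100 = 58.0%, the mentoring program 13/19 = 68.4% → the mentoring program
Medium-risk: Program A 21/90 = 23.3%, the mentoring program 17/48 = 35.4% → the mentoring program
Overall: Program A 80/203 = 39.4%, the mentoring program 66/227 = 29.1% → Program A
The mentoring program wins each risk group but Program A wins overall — the comparison reverses. The mentoring program's participants skew toward high-risk, which has a lower base rate.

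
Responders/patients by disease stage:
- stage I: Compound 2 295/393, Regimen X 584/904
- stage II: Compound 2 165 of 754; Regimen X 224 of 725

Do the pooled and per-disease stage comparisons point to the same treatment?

Stage I: Compound 2 295/393 = 75.1%, Regimen X 584/904 = 64.6% → Compound 2
Stage II: Compound 2 165/754 = 21.9%, Regimen X 224/725 = 30.9% → Regimen X
Overall: Compound 2 460/1147 = 40.1%, Regimen X 808/1629 = 49.6% → Regimen X
Neither sweeps: Compound 2 wins 1 of 2 groups, Regimen X wins 1. Regimen X wins overall but not every group — no Simpson reversal.

No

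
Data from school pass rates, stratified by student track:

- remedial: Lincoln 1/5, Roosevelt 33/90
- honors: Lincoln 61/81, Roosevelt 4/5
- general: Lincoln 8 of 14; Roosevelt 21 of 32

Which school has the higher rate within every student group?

Roosevelt

Remedial: Lincoln 1/5 = 20.0%, Roosevelt 33/90 = 36.7% → Roosevelt
Honors: Lincoln 61/81 = 75.3%, Roosevelt 4/5 = 80.0% → Roosevelt
General: Lincoln 8/14 = 57.1%, Roosevelt 21/32 = 65.6% → Roosevelt
Roosevelt has the higher rate in all 3 groups.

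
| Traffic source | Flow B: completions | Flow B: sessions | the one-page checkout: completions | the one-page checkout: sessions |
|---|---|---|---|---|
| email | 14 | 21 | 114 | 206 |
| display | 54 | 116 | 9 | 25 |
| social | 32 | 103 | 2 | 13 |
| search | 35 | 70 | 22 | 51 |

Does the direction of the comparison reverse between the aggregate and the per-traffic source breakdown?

Email: Flow B 14/21 = 66.7%, the one-page checkout 114/206 = 55.3% → Flow B
Display: Flow B 54/116 = 46.6%, the one-page checkout 9/25 = 36.0% → Flow B
Social: Flow B 32/103 = 31.1%, the one-page checkout 2/13 = 15.4% → Flow B
Search: Flow B 35/70 = 50.0%, the one-page checkout 22/51 = 43.1% → Flow B
Overall: Flow B 135/310 = 43.5%, the one-page checkout 147/295 = 49.8% → the one-page checkout
Flow B wins each traffic group but the one-page checkout wins overall — the comparison reverses. Flow B's sessions skew toward social, which has a lower base rate.

Yes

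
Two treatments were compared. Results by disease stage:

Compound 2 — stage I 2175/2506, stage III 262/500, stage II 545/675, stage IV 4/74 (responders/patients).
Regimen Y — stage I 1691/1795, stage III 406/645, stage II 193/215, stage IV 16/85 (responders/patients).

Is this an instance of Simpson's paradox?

No

Stage I: Compound 2 2175/2506 = 86.8%, Regimen Y 1691/1795 = 94.2% → Regimen Y
Stage III: Compound 2 262/500 = 52.4%, Regimen Y 406/645 = 62.9% → Regimen Y
Stage II: Compound 2 545/675 = 80.7%, Regimen Y 193/215 = 89.8% → Regimen Y
Stage IV: Compound 2 4/74 = 5.4%, Regimen Y 16/85 = 18.8% → Regimen Y
Overall: Compound 2 2986/3755 = 79.5%, Regimen Y 2306/2740 = 84.2% → Regimen Y
Regimen Y wins overall and in every disease group — no reversal.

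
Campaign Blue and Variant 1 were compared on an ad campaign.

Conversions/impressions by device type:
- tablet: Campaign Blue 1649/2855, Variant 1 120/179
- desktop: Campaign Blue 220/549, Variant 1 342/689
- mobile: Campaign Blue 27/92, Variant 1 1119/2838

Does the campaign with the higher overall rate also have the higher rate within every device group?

Tablet: Campaign Blue 1649/2855 = 57.8%, Variant 1 120/179 = 67.0% → Variant 1
Desktop: Campaign Blue 220/549 = 40.1%, Variant 1 342/689 = 49.6% → Variant 1
Mobile: Campaign Blue 27/92 = 29.3%, Variant 1 1119/2838 = 39.4% → Variant 1
Overall: Campaign Blue 1896/3496 = 54.2%, Variant 1 1581/3706 = 42.7% → Campaign Blue
Variant 1 wins each device group but Campaign Blue wins overall — the comparison reverses. Variant 1's impressions skew toward mobile, which has a lower base rate.

No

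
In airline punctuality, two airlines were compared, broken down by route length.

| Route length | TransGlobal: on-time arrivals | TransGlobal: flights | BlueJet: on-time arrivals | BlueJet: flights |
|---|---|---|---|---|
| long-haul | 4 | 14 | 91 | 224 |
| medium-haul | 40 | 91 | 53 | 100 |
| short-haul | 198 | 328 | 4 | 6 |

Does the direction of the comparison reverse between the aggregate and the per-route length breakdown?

Long-haul: TransGlobal 4/14 = 28.6%, BlueJet 91/224 = 40.6% → BlueJet
Medium-haul: TransGlobal 40/91 = 44.0%, BlueJet 53/100 = 53.0% → BlueJet
Short-haul: TransGlobal 198/328 = 60.4%, BlueJet 4/6 = 66.7% → BlueJet
Overall: TransGlobal 242/433 = 55.9%, BlueJet 148/330 = 44.8% → TransGlobal
BlueJet wins each route group but TransGlobal wins overall — the comparison reverses. BlueJet's flights skew toward long-haul, which has a lower base rate.

Yes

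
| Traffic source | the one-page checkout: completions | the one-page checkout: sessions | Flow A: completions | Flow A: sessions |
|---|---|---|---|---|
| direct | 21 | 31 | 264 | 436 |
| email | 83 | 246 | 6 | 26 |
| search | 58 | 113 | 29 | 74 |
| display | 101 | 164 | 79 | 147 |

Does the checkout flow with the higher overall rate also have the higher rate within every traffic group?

No

Direct: the one-page checkout 21/31 = 67.7%, Flow A 264/436 = 60.6% → the one-page checkout
Email: the one-page checkout 83/246 = 33.7%, Flow A 6/26 = 23.1% → the one-page checkout
Search: the one-page checkout 58/113 = 51.3%, Flow A 29/74 = 39.2% → the one-page checkout
Display: the one-page checkout 101/164 = 61.6%, Flow A 79/147 = 53.7% → the one-page checkout
Overall: the one-page checkout 263/554 = 47.5%, Flow A 378/683 = 55.3% → Flow A
The one-page checkout wins each traffic group but Flow A wins overall — the comparison reverses. The one-page checkout's sessions skew toward email, which has a lower base rate.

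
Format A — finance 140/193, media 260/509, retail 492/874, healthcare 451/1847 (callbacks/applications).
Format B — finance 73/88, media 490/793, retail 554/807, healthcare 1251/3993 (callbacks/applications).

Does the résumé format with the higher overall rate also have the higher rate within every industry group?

Finance: Format A 140/193 = 72.5%, Format B 73/88 = 83.0% → Format B
Media: Format A 260/509 = 51.1%, Format B 490/793 = 61.8% → Format B
Retail: Format A 492/874 = 56.3%, Format B 554/807 = 68.6% → Format B
Healthcare: Format A 451/1847 = 24.4%, Format B 1251/3993 = 31.3% → Format B
Overall: Format A 1343/3423 = 39.2%, Format B 2368/5681 = 41.7% → Format B
Format B wins overall and in every industry group — no reversal.

Yes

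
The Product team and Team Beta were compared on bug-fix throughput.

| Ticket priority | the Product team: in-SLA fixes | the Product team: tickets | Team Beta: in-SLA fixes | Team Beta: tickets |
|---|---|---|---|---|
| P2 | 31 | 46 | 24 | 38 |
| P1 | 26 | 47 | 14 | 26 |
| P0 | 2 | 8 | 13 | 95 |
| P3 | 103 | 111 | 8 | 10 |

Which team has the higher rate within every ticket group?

P2: the Product team 31/46 = 67.4%, Team Beta 24/38 = 63.2% → the Product team
P1: the Product team 26/47 = 55.3%, Team Beta 14/26 = 53.8% → the Product team
P0: the Product team 2/8 = 25.0%, Team Beta 13/95 = 13.7% → the Product team
P3: the Product team 103/111 = 92.8%, Team Beta 8/10 = 80.0% → the Product team
The Product team has the higher rate in all 4 groups.

the Product team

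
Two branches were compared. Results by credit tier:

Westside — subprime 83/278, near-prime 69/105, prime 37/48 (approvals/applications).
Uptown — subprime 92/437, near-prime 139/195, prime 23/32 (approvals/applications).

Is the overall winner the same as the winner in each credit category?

No

Subprime: Westside 83/278 = 29.9%, Uptown 92/437 = 21.1% → Westside
Near-prime: Westside 69/105 = 65.7%, Uptown 139/195 = 71.3% → Uptown
Prime: Westside 37/48 = 77.1%, Uptown 23/32 = 71.9% → Westside
Overall: Westside 189/431 = 43.9%, Uptown 254/664 = 38.3% → Westside
Neither sweeps: Westside wins 2 of 3 groups, Uptown wins 1. Westside wins overall but not every group — no Simpson reversal.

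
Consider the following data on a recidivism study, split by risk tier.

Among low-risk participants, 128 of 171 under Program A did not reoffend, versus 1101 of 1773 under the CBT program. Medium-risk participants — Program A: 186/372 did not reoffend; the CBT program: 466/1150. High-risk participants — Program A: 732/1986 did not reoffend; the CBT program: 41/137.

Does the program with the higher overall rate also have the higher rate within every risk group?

Low-risk: Program A 128/171 = 74.9%, the CBT program 1101/1773 = 62.1% → Program A
Medium-risk: Program A 186/372 = 50.0%, the CBT program 466/1150 = 40.5% → Program A
High-risk: Program A 732/1986 = 36.9%, the CBT program 41/137 = 29.9% → Program A
Overall: Program A 1046/2529 = 41.4%, the CBT program 1608/3060 = 52.5% → the CBT program
Program A wins each risk group but the CBT program wins overall — the comparison reverses. Program A's participants skew toward high-risk, which has a lower base rate.

No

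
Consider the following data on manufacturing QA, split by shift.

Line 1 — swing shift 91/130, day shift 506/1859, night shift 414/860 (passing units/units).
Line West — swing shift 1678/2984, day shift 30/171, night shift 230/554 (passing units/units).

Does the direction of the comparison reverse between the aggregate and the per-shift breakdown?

Swing shift: Line 1 91/130 = 70.0%, Line West 1678/2984 = 56.2% → Line 1
Day shift: Line 1 506/1859 = 27.2%, Line West 30/171 = 17.5% → Line 1
Night shift: Line 1 414/860 = 48.1%, Line West 230/554 = 41.5% → Line 1
Overall: Line 1 1011/2849 = 35.5%, Line West 1938/3709 = 52.3% → Line West
Line 1 wins each shift group but Line West wins overall — the comparison reverses. Line 1's units skew toward day shift, which has a lower base rate.

Yes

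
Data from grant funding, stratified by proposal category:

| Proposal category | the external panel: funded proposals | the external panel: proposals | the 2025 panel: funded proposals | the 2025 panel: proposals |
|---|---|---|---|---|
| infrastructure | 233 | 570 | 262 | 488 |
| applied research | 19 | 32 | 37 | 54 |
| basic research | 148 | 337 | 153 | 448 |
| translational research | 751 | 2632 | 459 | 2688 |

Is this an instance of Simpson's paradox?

Infrastructure: the external panel 233/570 = 40.9%, the 2025 panel 262/488 = 53.7% → the 2025 panel
Applied research: the external panel 19/32 = 59.4%, the 2025 panel 37/54 = 68.5% → the 2025 panel
Basic research: the external panel 148/337 = 43.9%, the 2025 panel 153/448 = 34.2% → the external panel
Translational research: the external panel 751/2632 = 28.5%, the 2025 panel 459/2688 = 17.1% → the external panel
Overall: the external panel 1151/3571 = 32.2%, the 2025 panel 911/3678 = 24.8% → the external panel
Neither sweeps: the external panel wins 2 of 4 groups, the 2025 panel wins 2. The external panel wins overall but not every group — no Simpson reversal.

No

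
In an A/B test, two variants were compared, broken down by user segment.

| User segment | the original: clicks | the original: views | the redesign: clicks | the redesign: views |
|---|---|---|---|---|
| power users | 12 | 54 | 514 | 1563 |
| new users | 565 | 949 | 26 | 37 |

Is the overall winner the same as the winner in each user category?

No

Power users: the original 12/54 = 22.2%, the redesign 514/1563 = 32.9% → the redesign
New users: the original 565/949 = 59.5%, the redesign 26/37 = 70.3% → the redesign
Overall: the original 577/1003 = 57.5%, the redesign 540/1600 = 33.8% → the original
The redesign wins each user group but the original wins overall — the comparison reverses. The redesign's views skew toward power users, which has a lower base rate.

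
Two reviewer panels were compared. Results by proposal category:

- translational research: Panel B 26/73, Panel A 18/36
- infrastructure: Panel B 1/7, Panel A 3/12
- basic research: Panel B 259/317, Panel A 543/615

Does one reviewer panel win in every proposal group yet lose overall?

Translational research: Panel B 26/73 = 35.6%, Panel A 18/36 = 50.0% → Panel A
Infrastructure: Panel B 1/7 = 14.3%, Panel A 3/12 = 25.0% → Panel A
Basic research: Panel B 259/317 = 81.7%, Panel A 543/615 = 88.3% → Panel A
Overall: Panel B 286/397 = 72.0%, Panel A 564/663 = 85.1% → Panel A
Panel A wins overall and in every proposal group — no reversal.

No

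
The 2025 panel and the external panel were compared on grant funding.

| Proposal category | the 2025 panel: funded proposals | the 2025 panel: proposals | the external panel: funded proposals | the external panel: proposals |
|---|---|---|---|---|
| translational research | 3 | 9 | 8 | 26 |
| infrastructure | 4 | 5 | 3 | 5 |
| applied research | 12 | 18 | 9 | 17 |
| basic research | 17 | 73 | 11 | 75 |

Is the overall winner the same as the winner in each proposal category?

Yes

Translational research: the 2025 panel 3/9 = 33.3%, the external panel 8/26 = 30.8% → the 2025 panel
Infrastructure: the 2025 panel 4/5 = 80.0%, the external panel 3/5 = 60.0% → the 2025 panel
Applied research: the 2025 panel 12/18 = 66.7%, the external panel 9/17 = 52.9% → the 2025 panel
Basic research: the 2025 panel 17/73 = 23.3%, the external panel 11/75 = 14.7% → the 2025 panel
Overall: the 2025 panel 36/105 = 34.3%, the external panel 31/123 = 25.2% → the 2025 panel
The 2025 panel wins overall and in every proposal group — no reversal.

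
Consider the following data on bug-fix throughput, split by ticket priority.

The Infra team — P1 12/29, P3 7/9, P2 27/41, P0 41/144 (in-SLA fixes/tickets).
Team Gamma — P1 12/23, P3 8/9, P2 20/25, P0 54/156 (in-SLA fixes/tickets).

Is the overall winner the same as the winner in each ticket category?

Yes

P1: the Infra team 12/29 = 41.4%, Team Gamma 12/23 = 52.2% → Team Gamma
P3: the Infra team 7/9 = 77.8%, Team Gamma 8/9 = 88.9% → Team Gamma
P2: the Infra team 27/41 = 65.9%, Team Gamma 20/25 = 80.0% → Team Gamma
P0: the Infra team 41/144 = 28.5%, Team Gamma 54/156 = 34.6% → Team Gamma
Overall: the Infra team 87/223 = 39.0%, Team Gamma 94/213 = 44.1% → Team Gamma
Team Gamma wins overall and in every ticket group — no reversal.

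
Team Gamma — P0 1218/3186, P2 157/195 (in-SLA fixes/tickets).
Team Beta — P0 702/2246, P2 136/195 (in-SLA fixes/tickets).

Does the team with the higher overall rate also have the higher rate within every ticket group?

Yes

P0: Team Gamma 1218/3186 = 38.2%, Team Beta 702/2246 = 31.3% → Team Gamma
P2: Team Gamma 157/195 = 80.5%, Team Beta 136/195 = 69.7% → Team Gamma
Overall: Team Gamma 1375/3381 = 40.7%, Team Beta 838/2441 = 34.3% → Team Gamma
Team Gamma wins overall and in every ticket group — no reversal.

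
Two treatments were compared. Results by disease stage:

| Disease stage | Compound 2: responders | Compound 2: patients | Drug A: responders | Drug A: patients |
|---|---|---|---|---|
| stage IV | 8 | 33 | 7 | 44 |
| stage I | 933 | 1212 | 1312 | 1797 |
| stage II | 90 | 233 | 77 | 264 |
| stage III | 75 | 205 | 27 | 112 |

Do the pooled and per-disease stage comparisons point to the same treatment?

Stage IV: Compound 2 8/33 = 24.2%, Drug A 7/44 = 15.9% → Compound 2
Stage I: Compound 2 933/1212 = 77.0%, Drug A 1312/1797 = 73.0% → Compound 2
Stage II: Compound 2 90/233 = 38.6%, Drug A 77/264 = 29.2% → Compound 2
Stage III: Compound 2 75/205 = 36.6%, Drug A 27/112 = 24.1% → Compound 2
Overall: Compound 2 1106/1683 = 65.7%, Drug A 1423/2217 = 64.2% → Compound 2
Compound 2 wins overall and in every disease group — no reversal.

Yes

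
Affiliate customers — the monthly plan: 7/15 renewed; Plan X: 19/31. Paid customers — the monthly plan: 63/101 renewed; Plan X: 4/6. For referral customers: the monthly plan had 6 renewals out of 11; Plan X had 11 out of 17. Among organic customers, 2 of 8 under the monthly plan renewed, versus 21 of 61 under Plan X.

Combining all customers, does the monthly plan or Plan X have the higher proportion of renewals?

the monthly plan

Affiliate: the monthly plan 7/15 = 46.7%, Plan X 19/31 = 61.3% → Plan X
Paid: the monthly plan 63/101 = 62.4%, Plan X 4/6 = 66.7% → Plan X
Referral: the monthly plan 6/11 = 54.5%, Plan X 11/17 = 64.7% → Plan X
Organic: the monthly plan 2/8 = 25.0%, Plan X 21/61 = 34.4% → Plan X
Overall: the monthly plan 78/135 = 57.8%, Plan X 55/115 = 47.8% → the monthly plan
(Plan X wins every signup group but the monthly plan wins overall — Plan X's customers skew toward the low-rate organic group.)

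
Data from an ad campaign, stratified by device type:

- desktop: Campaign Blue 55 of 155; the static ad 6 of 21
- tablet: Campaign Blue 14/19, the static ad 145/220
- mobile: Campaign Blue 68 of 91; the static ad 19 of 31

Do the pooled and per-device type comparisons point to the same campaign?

No

Desktop: Campaign Blue 55/155 = 35.5%, the static ad 6/21 = 28.6% → Campaign Blue
Tablet: Campaign Blue 14/19 = 73.7%, the static ad 145/220 = 65.9% → Campaign Blue
Mobile: Campaign Blue 68/91 = 74.7%, the static ad 19/31 = 61.3% → Campaign Blue
Overall: Campaign Blue 137/265 = 51.7%, the static ad 170/272 = 62.5% → the static ad
Campaign Blue wins each device group but the static ad wins overall — the comparison reverses. Campaign Blue's impressions skew toward desktop, which has a lower base rate.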